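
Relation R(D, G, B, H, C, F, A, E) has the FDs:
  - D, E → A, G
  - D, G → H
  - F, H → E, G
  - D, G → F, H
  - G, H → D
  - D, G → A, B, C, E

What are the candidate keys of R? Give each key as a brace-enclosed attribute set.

{D, E}⁺ = {A, B, C, D, E, F, G, H} — all of the relation — so {D, E} is a candidate key.
{D, G}⁺ = {A, B, C, D, E, F, G, H} — all of the relation — so {D, G} is a candidate key.
{F, H}⁺ = {A, B, C, D, E, F, G, H} — all of the relation — so {F, H} is a candidate key.
{G, H}⁺ = {A, B, C, D, E, F, G, H} — all of the relation — so {G, H} is a candidate key.
Any other superkey properly contains one of these, so there are no further candidate keys.

{D, E}, {D, G}, {F, H}, {G, H}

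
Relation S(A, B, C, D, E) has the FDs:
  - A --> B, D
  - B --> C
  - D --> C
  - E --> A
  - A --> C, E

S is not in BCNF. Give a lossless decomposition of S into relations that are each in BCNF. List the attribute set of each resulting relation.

{A, B, D, E}; {B, C}

Candidate keys of the original relation: {A}, {E}.
{A, B, C, D, E}: {B} determines {B, C} here but is not a superkey — split on B --> C, giving {B, C} and {A, B, D, E}.
{B, C} is in BCNF.
{A, B, D, E} is in BCNF.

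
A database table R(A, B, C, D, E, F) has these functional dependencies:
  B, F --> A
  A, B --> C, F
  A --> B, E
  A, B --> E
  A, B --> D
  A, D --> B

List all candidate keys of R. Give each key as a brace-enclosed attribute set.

{A}, {B, F}

{A}⁺ = {A, B, C, D, E, F} — all of the relation — so {A} is a candidate key.
{B, F}⁺ = {A, B, C, D, E, F} — all of the relation — so {B, F} is a candidate key.
These are minimal and exhaustive — every other superkey contains one of them.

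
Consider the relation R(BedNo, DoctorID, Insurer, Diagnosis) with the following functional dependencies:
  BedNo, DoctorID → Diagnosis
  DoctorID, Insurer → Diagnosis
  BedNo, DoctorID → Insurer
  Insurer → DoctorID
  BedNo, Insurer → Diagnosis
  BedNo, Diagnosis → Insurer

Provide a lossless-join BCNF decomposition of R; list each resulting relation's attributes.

{BedNo, Insurer}; {Diagnosis, DoctorID, Insurer}

Candidate keys of the original relation: {BedNo, Diagnosis}, {BedNo, DoctorID}, {BedNo, Insurer}.
Within {BedNo, Diagnosis, DoctorID, Insurer}: {DoctorID, Insurer}⁺ ∩ {BedNo, Diagnosis, DoctorID, Insurer} = {Diagnosis, DoctorID, Insurer}, not the whole set, so DoctorID, Insurer → Diagnosis violates BCNF; decompose into {Diagnosis, DoctorID, Insurer} and {BedNo, DoctorID, Insurer}.
{Diagnosis, DoctorID, Insurer}: every determinant is a superkey — BCNF.
Within {BedNo, DoctorID, Insurer}: {Insurer}⁺ ∩ {BedNo, DoctorID, Insurer} = {DoctorID, Insurer}, not the whole set, so Insurer → DoctorID violates BCNF; decompose into {DoctorID, Insurer} and {BedNo, Insurer}.
{DoctorID, Insurer}: every determinant is a superkey — BCNF.
{BedNo, Insurer}: every determinant is a superkey — BCNF.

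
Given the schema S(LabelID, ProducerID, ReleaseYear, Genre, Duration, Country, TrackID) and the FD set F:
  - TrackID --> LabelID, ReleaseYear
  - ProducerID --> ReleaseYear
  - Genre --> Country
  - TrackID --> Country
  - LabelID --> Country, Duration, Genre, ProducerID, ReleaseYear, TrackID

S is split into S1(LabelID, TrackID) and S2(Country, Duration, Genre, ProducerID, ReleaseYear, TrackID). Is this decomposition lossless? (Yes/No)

The shared attributes are {TrackID} and {TrackID}⁺ = {Country, Duration, Genre, LabelID, ProducerID, ReleaseYear, TrackID}.
Since S1 ⊆ {Country, Duration, Genre, LabelID, ProducerID, ReleaseYear, TrackID}, the intersection is a superkey of S1; the decomposition is lossless.

Yes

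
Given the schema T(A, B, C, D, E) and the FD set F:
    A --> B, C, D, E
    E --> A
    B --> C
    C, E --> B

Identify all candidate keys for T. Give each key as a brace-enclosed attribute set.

{A}, {E}

{A}⁺ = {A, B, C, D, E}, which is every attribute, so {A} is a candidate key.
{E}⁺ = {A, B, C, D, E}, which is every attribute, so {E} is a candidate key.
Any other superkey properly contains one of these, so there are no further candidate keys.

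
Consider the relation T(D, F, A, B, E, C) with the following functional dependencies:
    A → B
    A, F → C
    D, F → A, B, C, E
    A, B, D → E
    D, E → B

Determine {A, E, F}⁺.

Start with {A, E, F}.
A → B applies; add {B} → now {A, B, E, F}.
A, F → C applies; add {C} → now {A, B, C, E, F}.
No further FD applies.

{A, B, C, E, F}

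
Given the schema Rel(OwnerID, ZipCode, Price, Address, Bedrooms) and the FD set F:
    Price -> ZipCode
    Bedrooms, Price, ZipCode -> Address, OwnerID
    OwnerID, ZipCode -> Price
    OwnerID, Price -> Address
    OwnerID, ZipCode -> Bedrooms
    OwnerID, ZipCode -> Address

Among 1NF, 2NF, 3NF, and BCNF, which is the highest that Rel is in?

Candidate keys: {Bedrooms, Price}, {OwnerID, Price}, {OwnerID, ZipCode}. Prime attributes: {Bedrooms, OwnerID, Price, ZipCode}.
Price -> ZipCode: {Price}⁺ = {Price, ZipCode}, which is not all of the attributes, so the left side is not a superkey — BCNF is violated.
Since {ZipCode} ⊆ prime attributes and every other non-superkey FD also has a prime right side, the schema is in 3NF.

3NF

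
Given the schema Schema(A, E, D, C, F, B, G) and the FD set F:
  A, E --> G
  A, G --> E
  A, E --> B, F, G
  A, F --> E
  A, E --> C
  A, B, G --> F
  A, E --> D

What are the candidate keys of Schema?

{A, E}, {A, F}, {A, G}

Attributes never on any right-hand side: {A} — every candidate key must contain it.
Closure of {A, E} is {A, B, C, D, E, F, G}, the whole schema; {A, E} is a candidate key.
Closure of {A, F} is {A, B, C, D, E, F, G}, the whole schema; {A, F} is a candidate key.
Closure of {A, G} is {A, B, C, D, E, F, G}, the whole schema; {A, G} is a candidate key.
These are minimal and exhaustive — every other superkey contains one of them.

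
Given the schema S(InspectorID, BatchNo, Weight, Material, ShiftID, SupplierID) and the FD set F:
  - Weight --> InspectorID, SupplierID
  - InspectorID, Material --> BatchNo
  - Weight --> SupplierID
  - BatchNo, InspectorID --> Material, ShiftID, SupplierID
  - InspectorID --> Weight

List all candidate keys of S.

Closure of {BatchNo, InspectorID} is {BatchNo, InspectorID, Material, ShiftID, SupplierID, Weight}, the whole schema; {BatchNo, InspectorID} is a candidate key.
Closure of {BatchNo, Weight} is {BatchNo, InspectorID, Material, ShiftID, SupplierID, Weight}, the whole schema; {BatchNo, Weight} is a candidate key.
Closure of {InspectorID, Material} is {BatchNo, InspectorID, Material, ShiftID, SupplierID, Weight}, the whole schema; {InspectorID, Material} is a candidate key.
Closure of {Material, Weight} is {BatchNo, InspectorID, Material, ShiftID, SupplierID, Weight}, the whole schema; {Material, Weight} is a candidate key.
Any other superkey properly contains one of these, so there are no further candidate keys.

{BatchNo, InspectorID}, {BatchNo, Weight}, {InspectorID, Material}, {Material, Weight}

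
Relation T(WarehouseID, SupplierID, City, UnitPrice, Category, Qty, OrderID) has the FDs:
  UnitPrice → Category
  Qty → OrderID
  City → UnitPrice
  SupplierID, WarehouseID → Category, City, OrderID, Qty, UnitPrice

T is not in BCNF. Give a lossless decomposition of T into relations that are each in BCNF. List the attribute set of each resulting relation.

{Category, UnitPrice}; {City, Qty, SupplierID, WarehouseID}; {City, UnitPrice}; {OrderID, Qty}

Candidate key of the original relation: {SupplierID, WarehouseID}.
{Category, City, OrderID, Qty, SupplierID, UnitPrice, WarehouseID}: {UnitPrice} determines {Category, UnitPrice} here but is not a superkey — split on UnitPrice → Category, giving {Category, UnitPrice} and {City, OrderID, Qty, SupplierID, UnitPrice, WarehouseID}.
{Category, UnitPrice} is in BCNF.
{City, OrderID, Qty, SupplierID, UnitPrice, WarehouseID}: {Qty} determines {OrderID, Qty} here but is not a superkey — split on Qty → OrderID, giving {OrderID, Qty} and {City, Qty, SupplierID, UnitPrice, WarehouseID}.
{OrderID, Qty} is in BCNF.
{City, Qty, SupplierID, UnitPrice, WarehouseID}: {City} determines {City, UnitPrice} here but is not a superkey — split on City → UnitPrice, giving {City, UnitPrice} and {City, Qty, SupplierID, WarehouseID}.
{City, UnitPrice} is in BCNF.
{City, Qty, SupplierID, WarehouseID} is in BCNF.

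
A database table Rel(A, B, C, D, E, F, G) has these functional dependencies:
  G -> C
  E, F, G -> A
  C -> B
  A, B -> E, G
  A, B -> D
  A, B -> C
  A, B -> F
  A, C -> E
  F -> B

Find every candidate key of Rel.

{A, B}, {A, C}, {A, F}, {A, G}, {E, F, G}

{A, B}⁺ = {A, B, C, D, E, F, G}, which is every attribute, so {A, B} is a candidate key.
{A, C}⁺ = {A, B, C, D, E, F, G}, which is every attribute, so {A, C} is a candidate key.
{A, F}⁺ = {A, B, C, D, E, F, G}, which is every attribute, so {A, F} is a candidate key.
{A, G}⁺ = {A, B, C, D, E, F, G}, which is every attribute, so {A, G} is a candidate key.
{E, F, G}⁺ = {A, B, C, D, E, F, G}, which is every attribute, so {E, F, G} is a candidate key.
No proper subset of any of these is a key, and no other minimal superkey exists.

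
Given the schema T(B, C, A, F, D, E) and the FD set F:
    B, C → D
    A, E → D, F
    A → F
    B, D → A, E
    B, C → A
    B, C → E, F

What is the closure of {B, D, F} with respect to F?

{A, B, D, E, F}

Start with {B, D, F}.
B, D → A, E applies; add {A, E} → now {A, B, D, E, F}.
No further FD applies.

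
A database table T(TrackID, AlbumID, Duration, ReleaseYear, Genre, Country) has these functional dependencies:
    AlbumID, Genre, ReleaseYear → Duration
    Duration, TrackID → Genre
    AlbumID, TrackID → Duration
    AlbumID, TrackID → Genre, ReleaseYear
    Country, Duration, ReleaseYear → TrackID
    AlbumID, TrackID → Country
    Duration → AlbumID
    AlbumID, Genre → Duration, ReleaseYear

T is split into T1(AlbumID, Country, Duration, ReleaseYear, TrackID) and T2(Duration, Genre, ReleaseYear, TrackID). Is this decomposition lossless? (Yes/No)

Yes

Common attributes: {Duration, ReleaseYear, TrackID}; their closure is {AlbumID, Country, Duration, Genre, ReleaseYear, TrackID}.
Since T1 ⊆ {AlbumID, Country, Duration, Genre, ReleaseYear, TrackID}, the intersection is a superkey of T1; the decomposition is lossless.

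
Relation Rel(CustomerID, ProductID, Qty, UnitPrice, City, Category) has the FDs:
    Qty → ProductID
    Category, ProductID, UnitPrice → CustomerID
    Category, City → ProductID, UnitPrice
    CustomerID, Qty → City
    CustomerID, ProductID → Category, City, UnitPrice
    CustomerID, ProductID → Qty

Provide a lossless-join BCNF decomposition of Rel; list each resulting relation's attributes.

{Category, City, CustomerID, Qty, UnitPrice}; {ProductID, Qty}

Candidate keys of the original relation: {Category, City}, {Category, ProductID, UnitPrice}, {Category, Qty, UnitPrice}, {CustomerID, ProductID}, {CustomerID, Qty}.
In {Category, City, CustomerID, ProductID, Qty, UnitPrice}, {Qty} is not a superkey ({Qty}⁺ restricted to this set is {ProductID, Qty}), so split on Qty → ProductID into {ProductID, Qty} and {Category, City, CustomerID, Qty, UnitPrice}.
{ProductID, Qty} has no BCNF violation.
{Category, City, CustomerID, Qty, UnitPrice} has no BCNF violation.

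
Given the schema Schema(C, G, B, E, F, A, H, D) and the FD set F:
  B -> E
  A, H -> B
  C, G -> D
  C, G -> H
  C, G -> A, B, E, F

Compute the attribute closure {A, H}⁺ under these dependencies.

{A, B, E, H}

Start with {A, H}.
A, H -> B applies; add {B} → now {A, B, H}.
B -> E applies; add {E} → now {A, B, E, H}.
No further FD applies.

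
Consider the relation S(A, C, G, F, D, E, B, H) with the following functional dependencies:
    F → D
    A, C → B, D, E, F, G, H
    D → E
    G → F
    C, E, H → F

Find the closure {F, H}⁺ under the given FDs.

{D, E, F, H}

Start with {F, H}.
F → D applies; add {D} → now {D, F, H}.
D → E applies; add {E} → now {D, E, F, H}.
No further FD applies.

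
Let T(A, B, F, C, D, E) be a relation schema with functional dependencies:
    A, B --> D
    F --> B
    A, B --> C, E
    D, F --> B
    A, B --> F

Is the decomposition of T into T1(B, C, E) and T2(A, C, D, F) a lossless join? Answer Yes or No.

The shared attributes are {C} and {C}⁺ = {C}.
T1 ⊄ {C} and T2 ⊄ {C}, so the split is lossy.

No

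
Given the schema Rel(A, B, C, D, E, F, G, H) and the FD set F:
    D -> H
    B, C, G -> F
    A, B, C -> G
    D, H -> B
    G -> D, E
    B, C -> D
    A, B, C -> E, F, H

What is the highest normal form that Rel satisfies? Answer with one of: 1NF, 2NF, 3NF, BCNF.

Candidate keys: {A, B, C}, {A, C, D}, {A, C, G}. Prime attributes: {A, B, C, D, G}.
For D -> H we have {D}⁺ = {B, D, H}; {D} is not a superkey, so BCNF fails.
D -> H determines the non-prime attribute {H} from a non-superkey — 3NF is violated.
Since {B, C} ⊂ {A, B, C} and {B, C}⁺ ⊇ {H} with {H} non-prime, there is a partial dependency; 2NF fails.

1NF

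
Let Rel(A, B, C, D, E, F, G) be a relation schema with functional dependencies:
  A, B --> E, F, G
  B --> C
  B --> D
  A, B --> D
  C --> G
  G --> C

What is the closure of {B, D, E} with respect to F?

Start with {B, D, E}.
B --> C applies; add {C} → now {B, C, D, E}.
C --> G applies; add {G} → now {B, C, D, E, G}.
No further FD applies.

{B, C, D, E, G}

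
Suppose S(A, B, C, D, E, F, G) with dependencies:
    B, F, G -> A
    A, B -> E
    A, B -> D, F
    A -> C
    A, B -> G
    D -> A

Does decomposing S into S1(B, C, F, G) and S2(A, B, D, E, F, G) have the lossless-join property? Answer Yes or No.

Yes

S1 ∩ S2 = {B, F, G}; its closure under F is {A, B, C, D, E, F, G}.
Since S1 ⊆ {A, B, C, D, E, F, G}, the intersection is a superkey of S1; the decomposition is lossless.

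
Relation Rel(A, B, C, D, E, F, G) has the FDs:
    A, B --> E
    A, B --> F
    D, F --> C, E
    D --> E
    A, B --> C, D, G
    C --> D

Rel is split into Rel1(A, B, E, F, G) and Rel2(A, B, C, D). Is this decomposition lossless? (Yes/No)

The shared attributes are {A, B} and {A, B}⁺ = {A, B, C, D, E, F, G}.
Since Rel1 ⊆ {A, B, C, D, E, F, G}, the intersection is a superkey of Rel1; the decomposition is lossless.

Yes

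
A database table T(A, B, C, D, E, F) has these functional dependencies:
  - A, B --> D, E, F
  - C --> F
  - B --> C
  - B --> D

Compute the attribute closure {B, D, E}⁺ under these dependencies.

{B, C, D, E, F}

Start with {B, D, E}.
B --> C applies; add {C} → now {B, C, D, E}.
C --> F applies; add {F} → now {B, C, D, E, F}.
No further FD applies.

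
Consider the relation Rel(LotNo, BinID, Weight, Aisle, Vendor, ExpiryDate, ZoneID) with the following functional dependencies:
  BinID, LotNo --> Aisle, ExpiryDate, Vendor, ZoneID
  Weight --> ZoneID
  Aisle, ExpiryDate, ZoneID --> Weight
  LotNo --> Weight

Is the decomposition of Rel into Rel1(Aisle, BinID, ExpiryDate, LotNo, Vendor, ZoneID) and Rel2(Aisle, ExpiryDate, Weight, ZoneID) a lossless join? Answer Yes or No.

Common attributes: {Aisle, ExpiryDate, ZoneID}; their closure is {Aisle, ExpiryDate, Weight, ZoneID}.
Since Rel2 ⊆ {Aisle, ExpiryDate, Weight, ZoneID}, the intersection is a superkey of Rel2; the decomposition is lossless.

Yes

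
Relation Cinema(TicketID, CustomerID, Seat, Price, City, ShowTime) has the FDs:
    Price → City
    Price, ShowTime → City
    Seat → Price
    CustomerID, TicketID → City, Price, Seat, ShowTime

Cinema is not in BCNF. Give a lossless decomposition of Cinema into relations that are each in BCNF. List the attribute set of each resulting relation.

{City, Price}; {CustomerID, Seat, ShowTime, TicketID}; {Price, Seat}

Candidate key of the original relation: {CustomerID, TicketID}.
{City, CustomerID, Price, Seat, ShowTime, TicketID}: {Price} determines {City, Price} here but is not a superkey — split on Price → City, giving {City, Price} and {CustomerID, Price, Seat, ShowTime, TicketID}.
{City, Price}: every determinant is a superkey — BCNF.
{CustomerID, Price, Seat, ShowTime, TicketID}: {Seat} determines {Price, Seat} here but is not a superkey — split on Seat → Price, giving {Price, Seat} and {CustomerID, Seat, ShowTime, TicketID}.
{Price, Seat}: every determinant is a superkey — BCNF.
{CustomerID, Seat, ShowTime, TicketID}: every determinant is a superkey — BCNF.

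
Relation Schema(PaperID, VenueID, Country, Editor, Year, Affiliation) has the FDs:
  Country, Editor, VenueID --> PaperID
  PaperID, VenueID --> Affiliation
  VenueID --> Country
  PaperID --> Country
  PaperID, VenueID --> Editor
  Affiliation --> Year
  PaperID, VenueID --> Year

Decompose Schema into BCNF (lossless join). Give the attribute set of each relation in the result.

{Affiliation, Editor, PaperID, VenueID}; {Affiliation, Year}; {Country, VenueID}

Candidate keys of the original relation: {Editor, VenueID}, {PaperID, VenueID}.
Within {Affiliation, Country, Editor, PaperID, VenueID, Year}: {VenueID}⁺ ∩ {Affiliation, Country, Editor, PaperID, VenueID, Year} = {Country, VenueID}, not the whole set, so VenueID --> Country violates BCNF; decompose into {Country, VenueID} and {Affiliation, Editor, PaperID, VenueID, Year}.
{Country, VenueID} is in BCNF.
Within {Affiliation, Editor, PaperID, VenueID, Year}: {Affiliation}⁺ ∩ {Affiliation, Editor, PaperID, VenueID, Year} = {Affiliation, Year}, not the whole set, so Affiliation --> Year violates BCNF; decompose into {Affiliation, Year} and {Affiliation, Editor, PaperID, VenueID}.
{Affiliation, Year} is in BCNF.
{Affiliation, Editor, PaperID, VenueID} is in BCNF.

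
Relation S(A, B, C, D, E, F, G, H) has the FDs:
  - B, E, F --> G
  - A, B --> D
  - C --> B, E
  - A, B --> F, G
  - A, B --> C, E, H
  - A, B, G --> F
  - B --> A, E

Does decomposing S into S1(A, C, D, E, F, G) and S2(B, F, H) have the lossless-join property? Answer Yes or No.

The shared attributes are {F} and {F}⁺ = {F}.
The closure covers neither S1 nor S2 entirely; the join is not lossless.

No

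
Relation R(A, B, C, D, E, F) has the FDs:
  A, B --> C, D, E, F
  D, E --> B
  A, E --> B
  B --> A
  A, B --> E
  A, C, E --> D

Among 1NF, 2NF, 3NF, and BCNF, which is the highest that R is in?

BCNF

Candidate keys: {A, E}, {B}, {D, E}. Prime attributes: {A, B, D, E}.
Each dependency's left side is a superkey — BCNF holds.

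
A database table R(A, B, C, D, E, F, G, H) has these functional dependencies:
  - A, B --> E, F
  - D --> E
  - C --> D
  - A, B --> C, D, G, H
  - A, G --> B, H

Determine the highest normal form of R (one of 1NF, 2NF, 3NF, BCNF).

2NF

Candidate keys: {A, B}, {A, G}. Prime attributes: {A, B, G}.
D --> E breaks BCNF: {D}⁺ = {D, E}, so {D} is not a superkey.
D --> E determines the non-prime attribute {E} from a non-superkey — 3NF is violated.
No non-prime attribute depends on a proper subset of any candidate key, so 2NF holds.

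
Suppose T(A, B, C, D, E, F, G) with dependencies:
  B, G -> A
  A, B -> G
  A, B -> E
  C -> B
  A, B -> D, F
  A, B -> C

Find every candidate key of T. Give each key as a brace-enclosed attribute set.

{A, B}⁺ = {A, B, C, D, E, F, G} — all of the relation — so {A, B} is a candidate key.
{A, C}⁺ = {A, B, C, D, E, F, G} — all of the relation — so {A, C} is a candidate key.
{B, G}⁺ = {A, B, C, D, E, F, G} — all of the relation — so {B, G} is a candidate key.
{C, G}⁺ = {A, B, C, D, E, F, G} — all of the relation — so {C, G} is a candidate key.
These are minimal and exhaustive — every other superkey contains one of them.

{A, B}, {A, C}, {B, G}, {C, G}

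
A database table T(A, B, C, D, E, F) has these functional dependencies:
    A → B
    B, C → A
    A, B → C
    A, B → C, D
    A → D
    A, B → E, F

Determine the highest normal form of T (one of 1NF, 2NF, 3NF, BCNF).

BCNF

Candidate keys: {A}, {B, C}. Prime attributes: {A, B, C}.
Every FD has a superkey on the left, so the relation is in BCNF.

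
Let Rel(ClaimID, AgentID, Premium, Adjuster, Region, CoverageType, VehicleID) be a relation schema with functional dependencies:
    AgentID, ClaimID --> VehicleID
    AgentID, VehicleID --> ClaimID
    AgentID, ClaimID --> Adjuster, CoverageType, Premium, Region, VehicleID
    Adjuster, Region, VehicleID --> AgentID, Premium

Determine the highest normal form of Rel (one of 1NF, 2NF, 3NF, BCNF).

BCNF

Candidate keys: {Adjuster, Region, VehicleID}, {AgentID, ClaimID}, {AgentID, VehicleID}. Prime attributes: {Adjuster, AgentID, ClaimID, Region, VehicleID}.
Every FD has a superkey on the left, so the relation is in BCNF.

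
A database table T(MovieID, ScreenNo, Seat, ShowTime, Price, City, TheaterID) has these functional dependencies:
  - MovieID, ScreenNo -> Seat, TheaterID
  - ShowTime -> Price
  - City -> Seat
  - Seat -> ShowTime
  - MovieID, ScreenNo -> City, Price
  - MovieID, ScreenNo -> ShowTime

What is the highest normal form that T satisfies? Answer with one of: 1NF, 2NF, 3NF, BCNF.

Candidate key: {MovieID, ScreenNo}. Prime attributes: {MovieID, ScreenNo}.
For ShowTime -> Price we have {ShowTime}⁺ = {Price, ShowTime}; {ShowTime} is not a superkey, so BCNF fails.
ShowTime -> Price has non-prime {Price} on the right and a non-superkey on the left, so 3NF fails.
No proper subset of a key has a non-prime attribute in its closure, so there is no partial dependency; 2NF holds.

2NF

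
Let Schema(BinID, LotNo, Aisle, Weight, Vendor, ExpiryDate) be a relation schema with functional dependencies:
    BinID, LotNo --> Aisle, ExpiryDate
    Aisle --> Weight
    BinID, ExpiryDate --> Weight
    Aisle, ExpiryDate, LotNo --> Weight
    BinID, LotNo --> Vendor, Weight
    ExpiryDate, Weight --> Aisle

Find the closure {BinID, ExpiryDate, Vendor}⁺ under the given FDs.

{Aisle, BinID, ExpiryDate, Vendor, Weight}

Start with {BinID, ExpiryDate, Vendor}.
BinID, ExpiryDate --> Weight applies; add {Weight} → now {BinID, ExpiryDate, Vendor, Weight}.
ExpiryDate, Weight --> Aisle applies; add {Aisle} → now {Aisle, BinID, ExpiryDate, Vendor, Weight}.
No further FD applies.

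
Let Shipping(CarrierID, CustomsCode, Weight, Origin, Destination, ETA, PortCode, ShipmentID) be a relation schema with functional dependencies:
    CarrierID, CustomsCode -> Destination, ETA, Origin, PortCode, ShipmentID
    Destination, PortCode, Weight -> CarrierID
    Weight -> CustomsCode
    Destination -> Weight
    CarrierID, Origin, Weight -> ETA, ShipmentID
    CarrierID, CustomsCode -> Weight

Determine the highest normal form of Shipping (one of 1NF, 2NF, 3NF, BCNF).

Candidate keys: {CarrierID, CustomsCode}, {CarrierID, Destination}, {CarrierID, Weight}, {Destination, PortCode}. Prime attributes: {CarrierID, CustomsCode, Destination, PortCode, Weight}.
Weight -> CustomsCode: {Weight}⁺ = {CustomsCode, Weight}, which is not all of the attributes, so the left side is not a superkey — BCNF is violated.
Since {CustomsCode} ⊆ prime attributes and every other non-superkey FD also has a prime right side, the schema is in 3NF.

3NF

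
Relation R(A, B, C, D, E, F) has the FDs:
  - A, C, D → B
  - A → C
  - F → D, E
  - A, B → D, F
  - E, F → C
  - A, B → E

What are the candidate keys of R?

{A, B}, {A, D}, {A, F}

Attributes never on any right-hand side: {A} — every candidate key must contain it.
{A, B}⁺ = {A, B, C, D, E, F}, which is every attribute, so {A, B} is a candidate key.
{A, D}⁺ = {A, B, C, D, E, F}, which is every attribute, so {A, D} is a candidate key.
{A, F}⁺ = {A, B, C, D, E, F}, which is every attribute, so {A, F} is a candidate key.
Any other superkey properly contains one of these, so there are no further candidate keys.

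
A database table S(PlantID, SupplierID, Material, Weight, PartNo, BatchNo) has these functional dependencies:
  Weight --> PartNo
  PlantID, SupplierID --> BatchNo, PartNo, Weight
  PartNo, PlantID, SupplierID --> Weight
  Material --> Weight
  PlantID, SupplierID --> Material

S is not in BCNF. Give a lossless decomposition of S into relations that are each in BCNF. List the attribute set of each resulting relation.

{BatchNo, Material, PlantID, SupplierID}; {Material, Weight}; {PartNo, Weight}

Candidate key of the original relation: {PlantID, SupplierID}.
{BatchNo, Material, PartNo, PlantID, SupplierID, Weight}: {Weight} determines {PartNo, Weight} here but is not a superkey — split on Weight --> PartNo, giving {PartNo, Weight} and {BatchNo, Material, PlantID, SupplierID, Weight}.
{PartNo, Weight} is in BCNF.
{BatchNo, Material, PlantID, SupplierID, Weight}: {Material} determines {Material, Weight} here but is not a superkey — split on Material --> Weight, giving {Material, Weight} and {BatchNo, Material, PlantID, SupplierID}.
{Material, Weight} is in BCNF.
{BatchNo, Material, PlantID, SupplierID} is in BCNF.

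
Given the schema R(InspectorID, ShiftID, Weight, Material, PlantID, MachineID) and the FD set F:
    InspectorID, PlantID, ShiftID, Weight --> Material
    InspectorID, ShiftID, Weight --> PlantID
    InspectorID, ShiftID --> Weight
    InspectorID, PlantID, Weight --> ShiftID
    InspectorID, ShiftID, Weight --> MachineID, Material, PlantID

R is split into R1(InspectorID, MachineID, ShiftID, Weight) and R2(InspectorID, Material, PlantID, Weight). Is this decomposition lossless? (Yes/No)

No

The shared attributes are {InspectorID, Weight} and {InspectorID, Weight}⁺ = {InspectorID, Weight}.
Neither R1 nor R2 is contained in that closure, so the decomposition is lossy.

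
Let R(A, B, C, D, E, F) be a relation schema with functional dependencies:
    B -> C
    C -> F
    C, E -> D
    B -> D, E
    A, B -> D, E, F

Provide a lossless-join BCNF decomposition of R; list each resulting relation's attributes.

Candidate key of the original relation: {A, B}.
{A, B, C, D, E, F}: {B} determines {B, C, D, E, F} here but is not a superkey — split on B -> C, D, E, F, giving {B, C, D, E, F} and {A, B}.
{B, C, D, E, F}: {C} determines {C, F} here but is not a superkey — split on C -> F, giving {C, F} and {B, C, D, E}.
{C, F}: every determinant is a superkey — BCNF.
{B, C, D, E}: {C, E} determines {C, D, E} here but is not a superkey — split on C, E -> D, giving {C, D, E} and {B, C, E}.
{C, D, E}: every determinant is a superkey — BCNF.
{B, C, E}: every determinant is a superkey — BCNF.
{A, B}: every determinant is a superkey — BCNF.

{A, B}; {B, C, E}; {C, D, E}; {C, F}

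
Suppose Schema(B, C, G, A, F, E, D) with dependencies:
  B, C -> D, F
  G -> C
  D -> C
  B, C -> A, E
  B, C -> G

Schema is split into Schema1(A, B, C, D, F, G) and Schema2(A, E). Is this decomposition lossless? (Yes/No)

Schema1 ∩ Schema2 = {A}; its closure under F is {A}.
The closure covers neither Schema1 nor Schema2 entirely; the join is not lossless.

No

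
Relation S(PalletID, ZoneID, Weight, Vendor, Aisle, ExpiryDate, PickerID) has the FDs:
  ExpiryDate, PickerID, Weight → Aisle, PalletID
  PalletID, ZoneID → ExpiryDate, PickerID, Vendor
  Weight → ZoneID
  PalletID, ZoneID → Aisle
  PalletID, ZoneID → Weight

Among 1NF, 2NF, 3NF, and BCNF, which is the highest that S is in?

Candidate keys: {ExpiryDate, PickerID, Weight}, {PalletID, Weight}, {PalletID, ZoneID}. Prime attributes: {ExpiryDate, PalletID, PickerID, Weight, ZoneID}.
Weight → ZoneID breaks BCNF: {Weight}⁺ = {Weight, ZoneID}, so {Weight} is not a superkey.
Since {ZoneID} ⊆ prime attributes and every other non-superkey FD also has a prime right side, the schema is in 3NF.

3NF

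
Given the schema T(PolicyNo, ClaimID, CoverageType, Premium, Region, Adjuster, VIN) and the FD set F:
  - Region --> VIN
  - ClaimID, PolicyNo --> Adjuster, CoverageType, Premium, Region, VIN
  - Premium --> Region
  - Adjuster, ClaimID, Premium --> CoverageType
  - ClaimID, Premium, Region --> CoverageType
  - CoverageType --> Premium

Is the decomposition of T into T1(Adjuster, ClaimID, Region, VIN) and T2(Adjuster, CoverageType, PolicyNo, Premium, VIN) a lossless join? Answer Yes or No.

No

The shared attributes are {Adjuster, VIN} and {Adjuster, VIN}⁺ = {Adjuster, VIN}.
T1 ⊄ {Adjuster, VIN} and T2 ⊄ {Adjuster, VIN}, so the split is lossy.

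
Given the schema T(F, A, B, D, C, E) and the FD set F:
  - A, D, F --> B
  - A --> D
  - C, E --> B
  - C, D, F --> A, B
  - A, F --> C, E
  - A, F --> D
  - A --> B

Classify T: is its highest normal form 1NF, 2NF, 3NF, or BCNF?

1NF

Candidate keys: {A, F}, {C, D, F}. Prime attributes: {A, C, D, F}.
A --> D: {A}⁺ = {A, B, D}, which is not all of the attributes, so the left side is not a superkey — BCNF is violated.
C, E --> B has non-prime {B} on the right and a non-superkey on the left, so 3NF fails.
The proper key subset {A} of {A, F} determines non-prime {B}, so the relation is not even in 2NF.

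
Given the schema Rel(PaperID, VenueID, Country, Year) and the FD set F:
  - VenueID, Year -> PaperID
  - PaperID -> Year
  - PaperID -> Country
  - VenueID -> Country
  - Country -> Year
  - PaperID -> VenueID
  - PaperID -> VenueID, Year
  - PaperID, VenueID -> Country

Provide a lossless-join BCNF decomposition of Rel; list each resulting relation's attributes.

Candidate keys of the original relation: {PaperID}, {VenueID}.
Within {Country, PaperID, VenueID, Year}: {Country}⁺ ∩ {Country, PaperID, VenueID, Year} = {Country, Year}, not the whole set, so Country -> Year violates BCNF; decompose into {Country, Year} and {Country, PaperID, VenueID}.
{Country, Year} is in BCNF.
{Country, PaperID, VenueID} is in BCNF.

{Country, PaperID, VenueID}; {Country, Year}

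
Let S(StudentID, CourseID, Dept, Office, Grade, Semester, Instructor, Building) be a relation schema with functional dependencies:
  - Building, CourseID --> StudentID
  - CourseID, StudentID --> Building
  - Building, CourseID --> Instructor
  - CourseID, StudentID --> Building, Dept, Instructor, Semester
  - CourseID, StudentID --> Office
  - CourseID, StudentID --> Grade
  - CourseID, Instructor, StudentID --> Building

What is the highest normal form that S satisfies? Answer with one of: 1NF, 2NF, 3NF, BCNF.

BCNF

Candidate keys: {Building, CourseID}, {CourseID, StudentID}. Prime attributes: {Building, CourseID, StudentID}.
Every FD has a superkey on the left, so the relation is in BCNF.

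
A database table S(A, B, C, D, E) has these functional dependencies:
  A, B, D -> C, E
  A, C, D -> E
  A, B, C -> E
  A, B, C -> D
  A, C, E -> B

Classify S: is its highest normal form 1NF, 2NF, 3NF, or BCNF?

BCNF

Candidate keys: {A, B, C}, {A, B, D}, {A, C, D}, {A, C, E}. Prime attributes: {A, B, C, D, E}.
Every FD has a superkey on the left, so the relation is in BCNF.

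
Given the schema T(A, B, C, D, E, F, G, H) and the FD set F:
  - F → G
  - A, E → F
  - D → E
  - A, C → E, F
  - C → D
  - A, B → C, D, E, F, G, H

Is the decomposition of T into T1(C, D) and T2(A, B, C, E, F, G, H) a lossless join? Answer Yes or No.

The shared attributes are {C} and {C}⁺ = {C, D, E}.
Since T1 ⊆ {C, D, E}, the intersection is a superkey of T1; the decomposition is lossless.

Yes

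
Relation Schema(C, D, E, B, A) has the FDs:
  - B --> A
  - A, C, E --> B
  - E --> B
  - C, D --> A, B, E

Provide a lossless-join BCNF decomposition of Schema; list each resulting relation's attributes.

Candidate key of the original relation: {C, D}.
{A, B, C, D, E}: {B} determines {A, B} here but is not a superkey — split on B --> A, giving {A, B} and {B, C, D, E}.
{A, B} has no BCNF violation.
{B, C, D, E}: {E} determines {B, E} here but is not a superkey — split on E --> B, giving {B, E} and {C, D, E}.
{B, E} has no BCNF violation.
{C, D, E} has no BCNF violation.

{A, B}; {B, E}; {C, D, E}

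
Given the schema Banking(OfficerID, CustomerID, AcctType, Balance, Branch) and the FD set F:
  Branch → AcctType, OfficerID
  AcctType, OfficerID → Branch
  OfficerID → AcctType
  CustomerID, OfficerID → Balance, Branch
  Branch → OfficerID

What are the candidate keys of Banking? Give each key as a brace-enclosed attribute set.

Attributes never on any right-hand side: {CustomerID} — every candidate key must contain it.
Closure of {Branch, CustomerID} is {AcctType, Balance, Branch, CustomerID, OfficerID}, the whole schema; {Branch, CustomerID} is a candidate key.
Closure of {CustomerID, OfficerID} is {AcctType, Balance, Branch, CustomerID, OfficerID}, the whole schema; {CustomerID, OfficerID} is a candidate key.
These are minimal and exhaustive — every other superkey contains one of them.

{Branch, CustomerID}, {CustomerID, OfficerID}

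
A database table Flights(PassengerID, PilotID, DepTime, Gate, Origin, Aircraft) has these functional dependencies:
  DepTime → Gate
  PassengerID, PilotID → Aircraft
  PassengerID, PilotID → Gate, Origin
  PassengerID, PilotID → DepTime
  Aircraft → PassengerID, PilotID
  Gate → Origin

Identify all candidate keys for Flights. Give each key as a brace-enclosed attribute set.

{Aircraft}⁺ = {Aircraft, DepTime, Gate, Origin, PassengerID, PilotID} — all of the relation — so {Aircraft} is a candidate key.
{PassengerID, PilotID}⁺ = {Aircraft, DepTime, Gate, Origin, PassengerID, PilotID} — all of the relation — so {PassengerID, PilotID} is a candidate key.
Any other superkey properly contains one of these, so there are no further candidate keys.

{Aircraft}, {PassengerID, PilotID}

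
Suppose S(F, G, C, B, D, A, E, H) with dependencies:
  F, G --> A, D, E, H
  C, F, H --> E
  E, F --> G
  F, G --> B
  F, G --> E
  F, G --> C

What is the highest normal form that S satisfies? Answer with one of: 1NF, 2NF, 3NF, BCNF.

BCNF

Candidate keys: {C, F, H}, {E, F}, {F, G}. Prime attributes: {C, E, F, G, H}.
The left-hand side of every FD is a superkey, so BCNF is satisfied.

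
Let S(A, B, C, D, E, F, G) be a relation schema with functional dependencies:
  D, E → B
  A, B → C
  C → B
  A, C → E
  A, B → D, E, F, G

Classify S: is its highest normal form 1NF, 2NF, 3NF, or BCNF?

Candidate keys: {A, B}, {A, C}, {A, D, E}. Prime attributes: {A, B, C, D, E}.
D, E → B breaks BCNF: {D, E}⁺ = {B, D, E}, so {D, E} is not a superkey.
Its right-hand attributes {B} are all prime, as are those of every other non-superkey FD — the relation is in 3NF.

3NF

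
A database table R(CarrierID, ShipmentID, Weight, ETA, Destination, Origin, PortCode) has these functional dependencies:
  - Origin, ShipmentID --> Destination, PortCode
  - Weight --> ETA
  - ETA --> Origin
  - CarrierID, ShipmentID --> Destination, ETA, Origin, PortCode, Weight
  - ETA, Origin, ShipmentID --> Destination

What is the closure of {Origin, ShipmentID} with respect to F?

Start with {Origin, ShipmentID}.
Origin, ShipmentID --> Destination, PortCode applies; add {Destination, PortCode} → now {Destination, Origin, PortCode, ShipmentID}.
No further FD applies.

{Destination, Origin, PortCode, ShipmentID}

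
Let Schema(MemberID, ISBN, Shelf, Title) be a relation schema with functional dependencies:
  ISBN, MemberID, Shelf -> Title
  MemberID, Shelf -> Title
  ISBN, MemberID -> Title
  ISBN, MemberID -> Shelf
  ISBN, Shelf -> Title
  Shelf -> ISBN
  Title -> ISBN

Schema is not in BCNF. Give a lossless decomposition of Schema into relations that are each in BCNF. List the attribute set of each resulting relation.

Candidate keys of the original relation: {ISBN, MemberID}, {MemberID, Shelf}, {MemberID, Title}.
Within {ISBN, MemberID, Shelf, Title}: {ISBN, Shelf}⁺ ∩ {ISBN, MemberID, Shelf, Title} = {ISBN, Shelf, Title}, not the whole set, so ISBN, Shelf -> Title violates BCNF; decompose into {ISBN, Shelf, Title} and {ISBN, MemberID, Shelf}.
Within {ISBN, Shelf, Title}: {Title}⁺ ∩ {ISBN, Shelf, Title} = {ISBN, Title}, not the whole set, so Title -> ISBN violates BCNF; decompose into {ISBN, Title} and {Shelf, Title}.
{ISBN, Title} has no BCNF violation.
{Shelf, Title} has no BCNF violation.
Within {ISBN, MemberID, Shelf}: {Shelf}⁺ ∩ {ISBN, MemberID, Shelf} = {ISBN, Shelf}, not the whole set, so Shelf -> ISBN violates BCNF; decompose into {ISBN, Shelf} and {MemberID, Shelf}.
{ISBN, Shelf} has no BCNF violation.
{MemberID, Shelf} has no BCNF violation.

{ISBN, Shelf}; {ISBN, Title}; {MemberID, Shelf}; {Shelf, Title}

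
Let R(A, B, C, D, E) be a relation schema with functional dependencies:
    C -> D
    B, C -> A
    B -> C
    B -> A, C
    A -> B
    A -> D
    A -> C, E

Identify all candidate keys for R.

{A}, {B}

Closure of {A} is {A, B, C, D, E}, the whole schema; {A} is a candidate key.
Closure of {B} is {A, B, C, D, E}, the whole schema; {B} is a candidate key.
Any other superkey properly contains one of these, so there are no further candidate keys.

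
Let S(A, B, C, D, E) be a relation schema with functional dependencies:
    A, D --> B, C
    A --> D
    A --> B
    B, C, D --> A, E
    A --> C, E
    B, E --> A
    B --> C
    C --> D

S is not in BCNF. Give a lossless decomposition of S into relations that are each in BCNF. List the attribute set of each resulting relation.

Candidate keys of the original relation: {A}, {B}.
In {A, B, C, D, E}, {C} is not a superkey ({C}⁺ restricted to this set is {C, D}), so split on C --> D into {C, D} and {A, B, C, E}.
{C, D} is in BCNF.
{A, B, C, E} is in BCNF.

{A, B, C, E}; {C, D}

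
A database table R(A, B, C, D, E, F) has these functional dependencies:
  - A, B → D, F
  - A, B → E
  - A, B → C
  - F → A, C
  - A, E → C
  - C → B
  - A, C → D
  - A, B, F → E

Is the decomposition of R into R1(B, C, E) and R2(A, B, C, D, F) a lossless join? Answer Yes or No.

Common attributes: {B, C}; their closure is {B, C}.
Neither R1 nor R2 is contained in that closure, so the decomposition is lossy.

No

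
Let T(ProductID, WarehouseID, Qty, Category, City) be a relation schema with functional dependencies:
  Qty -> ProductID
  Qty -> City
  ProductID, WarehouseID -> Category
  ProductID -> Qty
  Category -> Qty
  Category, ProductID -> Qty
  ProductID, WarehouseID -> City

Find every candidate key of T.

{Category, WarehouseID}, {ProductID, WarehouseID}, {Qty, WarehouseID}

{WarehouseID} never appears on the right of any FD, so every key must include it.
{Category, WarehouseID} is a candidate key since {Category, WarehouseID}⁺ = {Category, City, ProductID, Qty, WarehouseID} covers every attribute.
{ProductID, WarehouseID} is a candidate key since {ProductID, WarehouseID}⁺ = {Category, City, ProductID, Qty, WarehouseID} covers every attribute.
{Qty, WarehouseID} is a candidate key since {Qty, WarehouseID}⁺ = {Category, City, ProductID, Qty, WarehouseID} covers every attribute.
These are minimal and exhaustive — every other superkey contains one of them.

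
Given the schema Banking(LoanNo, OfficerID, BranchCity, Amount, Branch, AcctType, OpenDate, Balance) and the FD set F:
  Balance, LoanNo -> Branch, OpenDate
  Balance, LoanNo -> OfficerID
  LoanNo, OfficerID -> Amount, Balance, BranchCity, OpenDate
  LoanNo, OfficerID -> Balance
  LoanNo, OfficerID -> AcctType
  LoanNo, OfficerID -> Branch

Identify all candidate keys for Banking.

{LoanNo} never appears on the right of any FD, so every key must include it.
Closure of {Balance, LoanNo} is {AcctType, Amount, Balance, Branch, BranchCity, LoanNo, OfficerID, OpenDate}, the whole schema; {Balance, LoanNo} is a candidate key.
Closure of {LoanNo, OfficerID} is {AcctType, Amount, Balance, Branch, BranchCity, LoanNo, OfficerID, OpenDate}, the whole schema; {LoanNo, OfficerID} is a candidate key.
No proper subset of any of these is a key, and no other minimal superkey exists.

{Balance, LoanNo}, {LoanNo, OfficerID}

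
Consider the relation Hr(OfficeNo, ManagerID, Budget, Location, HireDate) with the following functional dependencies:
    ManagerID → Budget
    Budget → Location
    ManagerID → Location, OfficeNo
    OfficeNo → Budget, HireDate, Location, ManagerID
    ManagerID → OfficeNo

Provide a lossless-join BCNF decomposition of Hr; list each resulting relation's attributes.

{Budget, HireDate, ManagerID, OfficeNo}; {Budget, Location}

Candidate keys of the original relation: {ManagerID}, {OfficeNo}.
{Budget, HireDate, Location, ManagerID, OfficeNo}: {Budget} determines {Budget, Location} here but is not a superkey — split on Budget → Location, giving {Budget, Location} and {Budget, HireDate, ManagerID, OfficeNo}.
{Budget, Location} has no BCNF violation.
{Budget, HireDate, ManagerID, OfficeNo} has no BCNF violation.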